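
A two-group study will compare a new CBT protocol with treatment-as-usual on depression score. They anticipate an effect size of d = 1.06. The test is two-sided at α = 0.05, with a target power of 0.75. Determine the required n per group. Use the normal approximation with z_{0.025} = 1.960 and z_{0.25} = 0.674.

n = 13 per group

For two independent groups with equal n: n = 2·((z_{α/2} + z_β) / d)².
z_{α/2} + z_β = 1.960 + 0.674 = 2.634.
n = 2 × (2.634 / 1.06)² = 2 × 2.485² = 2 × 6.17 = 12.3.
Round up to the next whole participant.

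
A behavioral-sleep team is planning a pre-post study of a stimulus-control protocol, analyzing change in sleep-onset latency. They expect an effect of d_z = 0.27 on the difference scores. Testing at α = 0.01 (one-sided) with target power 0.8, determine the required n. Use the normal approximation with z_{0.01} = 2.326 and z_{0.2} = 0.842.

n = 138 pairs

For a paired (one-sample on differences) test: n = ((z_{α} + z_β) / d)².
z_{α} + z_β = 2.326 + 0.842 = 3.168.
n = (3.168 / 0.27)² = 11.733² = 137.67.
Round up.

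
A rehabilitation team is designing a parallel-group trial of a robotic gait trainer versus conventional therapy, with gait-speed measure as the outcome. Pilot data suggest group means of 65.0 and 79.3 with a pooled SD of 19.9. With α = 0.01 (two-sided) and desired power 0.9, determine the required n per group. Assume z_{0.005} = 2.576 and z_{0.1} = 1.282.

n = 58 per group

Cohen's d = |M₁ − M₂| / SD_pooled = |65.0 − 79.3| / 19.9 = 14.3 / 19.9 = 0.719.
For two independent groups with equal n: n = 2·((z_{α/2} + z_β) / d)².
z_{α/2} + z_β = 2.576 + 1.282 = 3.858.
n = 2 × (3.858 / 0.719)² = 2 × 5.366² = 2 × 28.79 = 57.6.
Round up to the next whole participant.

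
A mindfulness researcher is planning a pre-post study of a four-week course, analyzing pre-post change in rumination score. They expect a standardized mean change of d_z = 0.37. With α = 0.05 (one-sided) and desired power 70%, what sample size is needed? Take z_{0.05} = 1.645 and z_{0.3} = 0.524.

For a paired (one-sample on differences) test: n = ((z_{α} + z_β) / d)².
z_{α} + z_β = 1.645 + 0.524 = 2.169.
n = (2.169 / 0.37)² = 5.862² = 34.36.
Round up.

n = 35 pairs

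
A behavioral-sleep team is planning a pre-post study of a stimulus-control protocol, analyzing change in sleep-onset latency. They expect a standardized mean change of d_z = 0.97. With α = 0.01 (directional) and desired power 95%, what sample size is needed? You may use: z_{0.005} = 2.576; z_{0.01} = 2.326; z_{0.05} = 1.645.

n = 17 pairs

For a paired (one-sample on differences) test: n = ((z_{α} + z_β) / d)².
z_{α} + z_β = 2.326 + 1.645 = 3.971.
n = (3.971 / 0.97)² = 4.094² = 16.76.
Round up.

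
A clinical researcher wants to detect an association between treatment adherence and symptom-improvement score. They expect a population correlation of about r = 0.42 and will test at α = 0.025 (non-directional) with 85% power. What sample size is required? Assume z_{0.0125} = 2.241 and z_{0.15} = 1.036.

n = 57

Fisher's z: C = ½·ln((1+r)/(1−r)) = ½·ln(2.4483) = 0.4477.
n = ((z_{α/2} + z_β)/C)² + 3.
(2.241 + 1.036) / 0.4477 = 3.277 / 0.4477 = 7.320.
n = 7.320² + 3 = 53.58 + 3 = 56.6.
Round up.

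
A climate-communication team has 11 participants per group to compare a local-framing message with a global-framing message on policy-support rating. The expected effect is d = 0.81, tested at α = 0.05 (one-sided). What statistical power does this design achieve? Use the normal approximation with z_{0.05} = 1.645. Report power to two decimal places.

For two equal groups, power = Φ(d·√(n/2) − z_{α}).
d·√(n/2) = 0.81 × √(11/2) = 0.81 × 2.345 = 1.900.
z_β = 1.900 − 1.645 = 0.255.
Power = Φ(0.255) = 0.600.

power ≈ 0.60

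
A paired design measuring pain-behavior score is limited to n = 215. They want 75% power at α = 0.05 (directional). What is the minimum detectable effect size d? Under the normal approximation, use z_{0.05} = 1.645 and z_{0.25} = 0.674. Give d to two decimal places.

For a single sample (or paired design) of n = 215: d_min = (z_{α} + z_β)/√n.
z-sum = 1.645 + 0.674 = 2.319.
d_min = 2.319 / √215 = 2.319 / 14.663 = 0.158.

d_min ≈ 0.16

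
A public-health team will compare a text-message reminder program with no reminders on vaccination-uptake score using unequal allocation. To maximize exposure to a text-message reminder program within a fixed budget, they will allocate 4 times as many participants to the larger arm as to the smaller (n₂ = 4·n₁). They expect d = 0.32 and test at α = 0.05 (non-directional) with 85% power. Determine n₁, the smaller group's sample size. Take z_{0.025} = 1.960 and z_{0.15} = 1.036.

n₁ = 110

With allocation ratio k = n₂/n₁ = 4, Var(x̄₁−x̄₂) = σ²(1/n₁ + 1/(k·n₁)) = σ²·(k+1)/(k·n₁).
So n₁ = (1 + 1/k)·((z_{α/2} + z_β)/d)² = 1.250 × (2.996/0.32)².
n₁ = 1.250 × 87.66 = 109.6.
Round up: n₁ = 110, giving n₂ = 4 × 110 = 440.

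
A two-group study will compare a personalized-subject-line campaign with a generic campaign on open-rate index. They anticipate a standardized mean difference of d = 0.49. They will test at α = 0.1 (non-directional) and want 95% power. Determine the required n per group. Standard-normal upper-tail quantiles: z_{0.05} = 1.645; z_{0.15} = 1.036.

n = 91 per group

For two independent groups with equal n: n = 2·((z_{α/2} + z_β) / d)².
z_{α/2} + z_β = 1.645 + 1.645 = 3.290.
n = 2 × (3.290 / 0.49)² = 2 × 6.714² = 2 × 45.08 = 90.2.
Round up to the next whole participant.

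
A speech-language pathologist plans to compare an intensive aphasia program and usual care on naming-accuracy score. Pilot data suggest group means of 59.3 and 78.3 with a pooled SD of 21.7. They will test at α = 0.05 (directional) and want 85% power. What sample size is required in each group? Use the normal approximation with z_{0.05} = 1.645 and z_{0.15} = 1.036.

n = 19 per group

Cohen's d = |M₁ − M₂| / SD_pooled = |59.3 − 78.3| / 21.7 = 19.0 / 21.7 = 0.876.
For two independent groups with equal n: n = 2·((z_{α} + z_β) / d)².
z_{α} + z_β = 1.645 + 1.036 = 2.681.
n = 2 × (2.681 / 0.876)² = 2 × 3.061² = 2 × 9.37 = 18.7.
Round up to the next whole participant.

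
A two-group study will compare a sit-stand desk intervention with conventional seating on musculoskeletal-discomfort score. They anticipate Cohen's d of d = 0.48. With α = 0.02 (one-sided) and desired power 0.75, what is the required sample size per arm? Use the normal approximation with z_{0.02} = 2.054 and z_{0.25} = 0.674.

n = 65 per group

For two independent groups with equal n: n = 2·((z_{α} + z_β) / d)².
z_{α} + z_β = 2.054 + 0.674 = 2.728.
n = 2 × (2.728 / 0.48)² = 2 × 5.683² = 2 × 32.30 = 64.6.
Round up to the next whole participant.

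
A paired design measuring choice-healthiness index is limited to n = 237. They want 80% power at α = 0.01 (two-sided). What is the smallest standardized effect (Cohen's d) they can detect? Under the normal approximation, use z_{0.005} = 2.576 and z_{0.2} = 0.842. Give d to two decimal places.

For a single sample (or paired design) of n = 237: d_min = (z_{α/2} + z_β)/√n.
z-sum = 2.576 + 0.842 = 3.418.
d_min = 3.418 / √237 = 3.418 / 15.395 = 0.222.

d_min ≈ 0.22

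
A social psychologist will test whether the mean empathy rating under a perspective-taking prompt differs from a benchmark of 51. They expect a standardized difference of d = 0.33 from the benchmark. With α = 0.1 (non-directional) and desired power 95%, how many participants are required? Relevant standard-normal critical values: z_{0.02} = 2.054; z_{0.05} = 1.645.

For a one-sample test: n = ((z_{α/2} + z_β) / d)².
z_{α/2} + z_β = 1.645 + 1.645 = 3.290.
n = (3.290 / 0.33)² = 9.970² = 99.39.
Round up.

n = 100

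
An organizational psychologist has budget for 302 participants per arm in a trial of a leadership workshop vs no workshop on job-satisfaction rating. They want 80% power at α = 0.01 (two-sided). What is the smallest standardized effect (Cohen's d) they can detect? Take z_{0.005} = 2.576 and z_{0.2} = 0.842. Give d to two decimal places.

For two independent groups of n = 302 each: d_min = (z_{α/2} + z_β)·√(2/n).
z-sum = 2.576 + 0.842 = 3.418.
d_min = 3.418 × √(2/302) = 3.418 × 0.0814 = 0.278.

d_min ≈ 0.28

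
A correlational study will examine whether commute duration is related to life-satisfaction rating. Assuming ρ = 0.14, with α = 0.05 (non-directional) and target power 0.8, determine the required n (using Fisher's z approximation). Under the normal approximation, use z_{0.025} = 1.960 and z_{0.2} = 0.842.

n = 399

Fisher's z: C = ½·ln((1+r)/(1−r)) = ½·ln(1.3256) = 0.1409.
n = ((z_{α/2} + z_β)/C)² + 3.
(1.960 + 0.842) / 0.1409 = 2.802 / 0.1409 = 19.886.
n = 19.886² + 3 = 395.47 + 3 = 398.5.
Round up.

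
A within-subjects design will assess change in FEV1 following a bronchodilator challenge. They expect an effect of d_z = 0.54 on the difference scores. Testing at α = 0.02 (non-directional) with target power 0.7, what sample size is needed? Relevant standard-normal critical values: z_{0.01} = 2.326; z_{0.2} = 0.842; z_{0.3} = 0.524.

For a paired (one-sample on differences) test: n = ((z_{α/2} + z_β) / d)².
z_{α/2} + z_β = 2.326 + 0.524 = 2.850.
n = (2.850 / 0.54)² = 5.278² = 27.85.
Round up.

n = 28 pairs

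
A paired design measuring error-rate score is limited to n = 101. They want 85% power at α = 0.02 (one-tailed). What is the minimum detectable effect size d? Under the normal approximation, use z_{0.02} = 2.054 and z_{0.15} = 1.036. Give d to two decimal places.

d_min ≈ 0.31

For a single sample (or paired design) of n = 101: d_min = (z_{α} + z_β)/√n.
z-sum = 2.054 + 1.036 = 3.090.
d_min = 3.090 / √101 = 3.090 / 10.050 = 0.307.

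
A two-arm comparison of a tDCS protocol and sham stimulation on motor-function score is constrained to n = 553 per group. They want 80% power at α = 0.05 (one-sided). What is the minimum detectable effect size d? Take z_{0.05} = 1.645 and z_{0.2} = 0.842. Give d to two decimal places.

For two independent groups of n = 553 each: d_min = (z_{α} + z_β)·√(2/n).
z-sum = 1.645 + 0.842 = 2.487.
d_min = 2.487 × √(2/553) = 2.487 × 0.0601 = 0.150.

d_min ≈ 0.15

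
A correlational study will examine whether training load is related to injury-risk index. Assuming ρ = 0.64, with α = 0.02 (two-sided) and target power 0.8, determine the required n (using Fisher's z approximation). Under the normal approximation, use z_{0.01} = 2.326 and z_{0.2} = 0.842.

Fisher's z: C = ½·ln((1+r)/(1−r)) = ½·ln(4.5556) = 0.7582.
n = ((z_{α/2} + z_β)/C)² + 3.
(2.326 + 0.842) / 0.7582 = 3.168 / 0.7582 = 4.178.
n = 4.178² + 3 = 17.46 + 3 = 20.5.
Round up.

n = 21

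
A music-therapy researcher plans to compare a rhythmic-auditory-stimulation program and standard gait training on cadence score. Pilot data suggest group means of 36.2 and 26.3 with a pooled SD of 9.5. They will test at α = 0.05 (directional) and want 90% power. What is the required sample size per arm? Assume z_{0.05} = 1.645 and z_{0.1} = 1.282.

n = 16 per group

Cohen's d = |M₁ − M₂| / SD_pooled = |36.2 − 26.3| / 9.5 = 9.9 / 9.5 = 1.042.
For two independent groups with equal n: n = 2·((z_{α} + z_β) / d)².
z_{α} + z_β = 1.645 + 1.282 = 2.927.
n = 2 × (2.927 / 1.042)² = 2 × 2.809² = 2 × 7.89 = 15.8.
Round up to the next whole participant.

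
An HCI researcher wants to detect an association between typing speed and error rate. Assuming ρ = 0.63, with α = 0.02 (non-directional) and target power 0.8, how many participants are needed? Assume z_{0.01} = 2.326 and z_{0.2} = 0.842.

n = 22

Fisher's z: C = ½·ln((1+r)/(1−r)) = ½·ln(4.4054) = 0.7414.
n = ((z_{α/2} + z_β)/C)² + 3.
(2.326 + 0.842) / 0.7414 = 3.168 / 0.7414 = 4.273.
n = 4.273² + 3 = 18.26 + 3 = 21.3.
Round up.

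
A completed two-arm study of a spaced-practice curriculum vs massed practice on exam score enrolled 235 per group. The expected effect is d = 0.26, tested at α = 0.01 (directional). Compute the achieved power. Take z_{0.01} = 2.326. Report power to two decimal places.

For two equal groups, power = Φ(d·√(n/2) − z_{α}).
d·√(n/2) = 0.26 × √(235/2) = 0.26 × 10.840 = 2.818.
z_β = 2.818 − 2.326 = 0.492.
Power = Φ(0.492) = 0.689.

power ≈ 0.69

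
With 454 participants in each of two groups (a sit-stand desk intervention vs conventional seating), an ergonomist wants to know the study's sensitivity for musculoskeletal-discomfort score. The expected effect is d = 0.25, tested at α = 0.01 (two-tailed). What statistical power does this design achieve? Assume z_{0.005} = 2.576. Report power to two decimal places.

power ≈ 0.88

For two equal groups, power = Φ(d·√(n/2) − z_{α/2}).
d·√(n/2) = 0.25 × √(454/2) = 0.25 × 15.067 = 3.767.
z_β = 3.767 − 2.576 = 1.191.
Power = Φ(1.191) = 0.883.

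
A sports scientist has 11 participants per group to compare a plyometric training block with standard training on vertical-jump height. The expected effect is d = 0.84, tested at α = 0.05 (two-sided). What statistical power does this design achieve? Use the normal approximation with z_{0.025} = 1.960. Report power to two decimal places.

For two equal groups, power = Φ(d·√(n/2) − z_{α/2}).
d·√(n/2) = 0.84 × √(11/2) = 0.84 × 2.345 = 1.970.
z_β = 1.970 − 1.960 = 0.010.
Power = Φ(0.010) = 0.504.

power ≈ 0.50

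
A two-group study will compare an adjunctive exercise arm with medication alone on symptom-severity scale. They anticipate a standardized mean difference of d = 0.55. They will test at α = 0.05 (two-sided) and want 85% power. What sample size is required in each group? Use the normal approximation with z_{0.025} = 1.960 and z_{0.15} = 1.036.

For two independent groups with equal n: n = 2·((z_{α/2} + z_β) / d)².
z_{α/2} + z_β = 1.960 + 1.036 = 2.996.
n = 2 × (2.996 / 0.55)² = 2 × 5.447² = 2 × 29.67 = 59.3.
Round up to the next whole participant.

n = 60 per group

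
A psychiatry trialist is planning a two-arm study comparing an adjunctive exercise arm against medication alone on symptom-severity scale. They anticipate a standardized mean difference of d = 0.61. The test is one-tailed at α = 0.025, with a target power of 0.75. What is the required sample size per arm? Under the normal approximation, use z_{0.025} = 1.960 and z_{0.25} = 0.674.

n = 38 per group

For two independent groups with equal n: n = 2·((z_{α} + z_β) / d)².
z_{α} + z_β = 1.960 + 0.674 = 2.634.
n = 2 × (2.634 / 0.61)² = 2 × 4.318² = 2 × 18.65 = 37.3.
Round up to the next whole participant.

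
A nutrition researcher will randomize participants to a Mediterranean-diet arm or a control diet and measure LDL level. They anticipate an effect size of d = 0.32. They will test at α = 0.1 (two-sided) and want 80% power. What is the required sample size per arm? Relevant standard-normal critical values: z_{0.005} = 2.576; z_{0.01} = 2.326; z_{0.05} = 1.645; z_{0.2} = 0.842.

n = 121 per group

For two independent groups with equal n: n = 2·((z_{α/2} + z_β) / d)².
z_{α/2} + z_β = 1.645 + 0.842 = 2.487.
n = 2 × (2.487 / 0.32)² = 2 × 7.772² = 2 × 60.40 = 120.8.
Round up to the next whole participant.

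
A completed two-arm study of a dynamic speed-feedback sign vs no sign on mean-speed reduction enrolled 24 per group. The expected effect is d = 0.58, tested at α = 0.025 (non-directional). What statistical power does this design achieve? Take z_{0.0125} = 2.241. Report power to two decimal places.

power ≈ 0.41

For two equal groups, power = Φ(d·√(n/2) − z_{α/2}).
d·√(n/2) = 0.58 × √(24/2) = 0.58 × 3.464 = 2.009.
z_β = 2.009 − 2.241 = -0.232.
Power = Φ(-0.232) = 0.408.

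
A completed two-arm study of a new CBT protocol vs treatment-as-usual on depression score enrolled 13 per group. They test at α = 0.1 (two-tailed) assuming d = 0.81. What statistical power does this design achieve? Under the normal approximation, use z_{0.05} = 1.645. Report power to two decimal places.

For two equal groups, power = Φ(d·√(n/2) − z_{α/2}).
d·√(n/2) = 0.81 × √(13/2) = 0.81 × 2.550 = 2.065.
z_β = 2.065 − 1.645 = 0.420.
Power = Φ(0.420) = 0.663.

power ≈ 0.66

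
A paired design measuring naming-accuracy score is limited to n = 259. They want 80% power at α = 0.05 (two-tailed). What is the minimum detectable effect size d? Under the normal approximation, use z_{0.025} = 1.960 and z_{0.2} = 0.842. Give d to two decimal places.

For a single sample (or paired design) of n = 259: d_min = (z_{α/2} + z_β)/√n.
z-sum = 1.960 + 0.842 = 2.802.
d_min = 2.802 / √259 = 2.802 / 16.093 = 0.174.

d_min ≈ 0.17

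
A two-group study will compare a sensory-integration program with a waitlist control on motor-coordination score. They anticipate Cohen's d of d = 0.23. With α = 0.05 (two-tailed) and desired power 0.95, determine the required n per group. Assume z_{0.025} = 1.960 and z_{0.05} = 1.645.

n = 492 per group

For two independent groups with equal n: n = 2·((z_{α/2} + z_β) / d)².
z_{α/2} + z_β = 1.960 + 1.645 = 3.605.
n = 2 × (3.605 / 0.23)² = 2 × 15.674² = 2 × 245.67 = 491.3.
Round up to the next whole participant.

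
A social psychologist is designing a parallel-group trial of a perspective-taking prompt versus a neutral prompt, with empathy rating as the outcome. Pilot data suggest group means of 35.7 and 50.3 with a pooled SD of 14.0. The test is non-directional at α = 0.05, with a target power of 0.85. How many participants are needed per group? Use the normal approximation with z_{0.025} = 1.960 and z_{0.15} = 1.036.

n = 17 per group

Cohen's d = |M₁ − M₂| / SD_pooled = |35.7 − 50.3| / 14.0 = 14.6 / 14.0 = 1.043.
For two independent groups with equal n: n = 2·((z_{α/2} + z_β) / d)².
z_{α/2} + z_β = 1.960 + 1.036 = 2.996.
n = 2 × (2.996 / 1.043)² = 2 × 2.872² = 2 × 8.25 = 16.5.
Round up to the next whole participant.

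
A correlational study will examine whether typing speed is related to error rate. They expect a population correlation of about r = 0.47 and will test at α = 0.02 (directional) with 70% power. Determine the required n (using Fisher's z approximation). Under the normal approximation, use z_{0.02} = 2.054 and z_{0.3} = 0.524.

n = 29

Fisher's z: C = ½·ln((1+r)/(1−r)) = ½·ln(2.7736) = 0.5101.
n = ((z_{α} + z_β)/C)² + 3.
(2.054 + 0.524) / 0.5101 = 2.578 / 0.5101 = 5.054.
n = 5.054² + 3 = 25.54 + 3 = 28.5.
Round up.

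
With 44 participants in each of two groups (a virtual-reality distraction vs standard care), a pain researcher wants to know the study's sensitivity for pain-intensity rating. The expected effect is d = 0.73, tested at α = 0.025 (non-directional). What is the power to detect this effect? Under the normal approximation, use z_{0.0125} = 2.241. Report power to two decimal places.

For two equal groups, power = Φ(d·√(n/2) − z_{α/2}).
d·√(n/2) = 0.73 × √(44/2) = 0.73 × 4.690 = 3.424.
z_β = 3.424 − 2.241 = 1.183.
Power = Φ(1.183) = 0.882.

power ≈ 0.88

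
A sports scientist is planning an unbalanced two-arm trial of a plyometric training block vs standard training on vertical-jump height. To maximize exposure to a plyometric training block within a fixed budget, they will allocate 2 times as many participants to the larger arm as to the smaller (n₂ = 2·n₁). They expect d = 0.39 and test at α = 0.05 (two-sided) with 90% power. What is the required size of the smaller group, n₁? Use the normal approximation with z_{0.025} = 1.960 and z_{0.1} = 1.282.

n₁ = 104

With allocation ratio k = n₂/n₁ = 2, Var(x̄₁−x̄₂) = σ²(1/n₁ + 1/(k·n₁)) = σ²·(k+1)/(k·n₁).
So n₁ = (1 + 1/k)·((z_{α/2} + z_β)/d)² = 1.500 × (3.242/0.39)².
n₁ = 1.500 × 69.10 = 103.7.
Round up: n₁ = 104, giving n₂ = 2 × 104 = 208.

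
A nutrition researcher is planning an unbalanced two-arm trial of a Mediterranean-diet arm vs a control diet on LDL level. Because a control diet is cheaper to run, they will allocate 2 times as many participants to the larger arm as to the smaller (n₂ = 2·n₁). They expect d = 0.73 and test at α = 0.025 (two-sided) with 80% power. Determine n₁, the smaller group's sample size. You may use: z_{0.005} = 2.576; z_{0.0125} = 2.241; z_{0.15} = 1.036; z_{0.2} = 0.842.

n₁ = 27

With allocation ratio k = n₂/n₁ = 2, Var(x̄₁−x̄₂) = σ²(1/n₁ + 1/(k·n₁)) = σ²·(k+1)/(k·n₁).
So n₁ = (1 + 1/k)·((z_{α/2} + z_β)/d)² = 1.500 × (3.083/0.73)².
n₁ = 1.500 × 17.84 = 26.8.
Round up: n₁ = 27, giving n₂ = 2 × 27 = 54.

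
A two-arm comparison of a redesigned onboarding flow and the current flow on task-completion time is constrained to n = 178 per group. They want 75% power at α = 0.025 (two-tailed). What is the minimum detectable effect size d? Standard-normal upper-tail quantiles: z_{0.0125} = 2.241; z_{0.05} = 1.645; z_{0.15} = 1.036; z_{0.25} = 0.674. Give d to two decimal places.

For two independent groups of n = 178 each: d_min = (z_{α/2} + z_β)·√(2/n).
z-sum = 2.241 + 0.674 = 2.915.
d_min = 2.915 × √(2/178) = 2.915 × 0.1060 = 0.309.

d_min ≈ 0.31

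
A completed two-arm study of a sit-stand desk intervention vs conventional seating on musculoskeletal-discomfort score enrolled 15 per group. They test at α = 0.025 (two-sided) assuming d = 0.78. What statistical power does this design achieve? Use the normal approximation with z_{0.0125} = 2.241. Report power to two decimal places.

power ≈ 0.46

For two equal groups, power = Φ(d·√(n/2) − z_{α/2}).
d·√(n/2) = 0.78 × √(15/2) = 0.78 × 2.739 = 2.136.
z_β = 2.136 − 2.241 = -0.105.
Power = Φ(-0.105) = 0.458.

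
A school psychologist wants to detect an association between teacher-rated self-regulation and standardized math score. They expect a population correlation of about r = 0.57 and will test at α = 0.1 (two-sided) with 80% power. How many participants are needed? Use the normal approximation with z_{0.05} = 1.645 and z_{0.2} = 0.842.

n = 18

Fisher's z: C = ½·ln((1+r)/(1−r)) = ½·ln(3.6512) = 0.6475.
n = ((z_{α/2} + z_β)/C)² + 3.
(1.645 + 0.842) / 0.6475 = 2.487 / 0.6475 = 3.841.
n = 3.841² + 3 = 14.75 + 3 = 17.8.
Round up.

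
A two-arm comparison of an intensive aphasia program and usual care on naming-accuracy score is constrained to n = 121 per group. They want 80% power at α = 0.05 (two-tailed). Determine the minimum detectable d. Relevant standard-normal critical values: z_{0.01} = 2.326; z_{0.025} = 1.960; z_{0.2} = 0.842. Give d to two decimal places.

d_min ≈ 0.36

For two independent groups of n = 121 each: d_min = (z_{α/2} + z_β)·√(2/n).
z-sum = 1.960 + 0.842 = 2.802.
d_min = 2.802 × √(2/121) = 2.802 × 0.1286 = 0.360.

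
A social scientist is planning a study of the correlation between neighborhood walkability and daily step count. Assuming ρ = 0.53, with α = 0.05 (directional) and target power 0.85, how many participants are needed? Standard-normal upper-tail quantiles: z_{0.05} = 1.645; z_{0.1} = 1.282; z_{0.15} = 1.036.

n = 24

Fisher's z: C = ½·ln((1+r)/(1−r)) = ½·ln(3.2553) = 0.5901.
n = ((z_{α} + z_β)/C)² + 3.
(1.645 + 1.036) / 0.5901 = 2.681 / 0.5901 = 4.543.
n = 4.543² + 3 = 20.64 + 3 = 23.6.
Round up.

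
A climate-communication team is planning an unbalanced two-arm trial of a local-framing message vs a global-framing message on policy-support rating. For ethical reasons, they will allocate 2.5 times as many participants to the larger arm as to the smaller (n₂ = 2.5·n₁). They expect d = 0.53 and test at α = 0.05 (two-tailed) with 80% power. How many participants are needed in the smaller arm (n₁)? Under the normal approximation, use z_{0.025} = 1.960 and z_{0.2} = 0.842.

With allocation ratio k = n₂/n₁ = 2.5, Var(x̄₁−x̄₂) = σ²(1/n₁ + 1/(k·n₁)) = σ²·(k+1)/(k·n₁).
So n₁ = (1 + 1/k)·((z_{α/2} + z_β)/d)² = 1.400 × (2.802/0.53)².
n₁ = 1.400 × 27.95 = 39.1.
Round up: n₁ = 40, giving n₂ = 2.5 × 40 = 100.

n₁ = 40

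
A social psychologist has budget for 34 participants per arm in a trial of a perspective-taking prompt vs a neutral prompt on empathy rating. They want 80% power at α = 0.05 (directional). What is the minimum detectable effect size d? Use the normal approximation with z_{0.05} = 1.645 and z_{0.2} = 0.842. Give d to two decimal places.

d_min ≈ 0.60

For two independent groups of n = 34 each: d_min = (z_{α} + z_β)·√(2/n).
z-sum = 1.645 + 0.842 = 2.487.
d_min = 2.487 × √(2/34) = 2.487 × 0.2425 = 0.603.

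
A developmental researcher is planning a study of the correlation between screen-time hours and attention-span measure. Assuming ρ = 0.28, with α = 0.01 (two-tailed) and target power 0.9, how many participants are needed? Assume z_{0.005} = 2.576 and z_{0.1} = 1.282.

n = 183

Fisher's z: C = ½·ln((1+r)/(1−r)) = ½·ln(1.7778) = 0.2877.
n = ((z_{α/2} + z_β)/C)² + 3.
(2.576 + 1.282) / 0.2877 = 3.858 / 0.2877 = 13.410.
n = 13.410² + 3 = 179.82 + 3 = 182.8.
Round up.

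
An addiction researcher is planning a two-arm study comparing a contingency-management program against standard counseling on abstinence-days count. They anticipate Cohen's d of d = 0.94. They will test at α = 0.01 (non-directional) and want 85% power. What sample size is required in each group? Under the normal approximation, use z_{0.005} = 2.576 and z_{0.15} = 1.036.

For two independent groups with equal n: n = 2·((z_{α/2} + z_β) / d)².
z_{α/2} + z_β = 2.576 + 1.036 = 3.612.
n = 2 × (3.612 / 0.94)² = 2 × 3.843² = 2 × 14.77 = 29.5.
Round up to the next whole participant.

n = 30 per group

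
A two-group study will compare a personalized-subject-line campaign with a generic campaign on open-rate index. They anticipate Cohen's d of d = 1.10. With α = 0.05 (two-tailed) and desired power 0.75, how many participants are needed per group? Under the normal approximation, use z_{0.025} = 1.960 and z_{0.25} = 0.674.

For two independent groups with equal n: n = 2·((z_{α/2} + z_β) / d)².
z_{α/2} + z_β = 1.960 + 0.674 = 2.634.
n = 2 × (2.634 / 1.10)² = 2 × 2.395² = 2 × 5.73 = 11.5.
Round up to the next whole participant.

n = 12 per group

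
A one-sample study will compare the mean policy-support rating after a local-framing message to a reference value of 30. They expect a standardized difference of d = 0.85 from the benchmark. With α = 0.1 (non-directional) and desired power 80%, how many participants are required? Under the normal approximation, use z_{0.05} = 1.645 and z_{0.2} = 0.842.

For a one-sample test: n = ((z_{α/2} + z_β) / d)².
z_{α/2} + z_β = 1.645 + 0.842 = 2.487.
n = (2.487 / 0.85)² = 2.926² = 8.56.
Round up.

n = 9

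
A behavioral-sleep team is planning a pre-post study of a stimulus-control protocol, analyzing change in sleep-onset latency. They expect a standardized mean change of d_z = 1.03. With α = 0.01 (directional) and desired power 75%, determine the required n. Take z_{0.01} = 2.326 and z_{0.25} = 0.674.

n = 9 pairs

For a paired (one-sample on differences) test: n = ((z_{α} + z_β) / d)².
z_{α} + z_β = 2.326 + 0.674 = 3.000.
n = (3.000 / 1.03)² = 2.913² = 8.48.
Round up.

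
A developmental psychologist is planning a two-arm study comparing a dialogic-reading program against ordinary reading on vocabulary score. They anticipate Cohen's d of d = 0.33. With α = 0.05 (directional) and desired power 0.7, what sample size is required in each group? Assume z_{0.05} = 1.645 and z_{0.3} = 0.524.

For two independent groups with equal n: n = 2·((z_{α} + z_β) / d)².
z_{α} + z_β = 1.645 + 0.524 = 2.169.
n = 2 × (2.169 / 0.33)² = 2 × 6.573² = 2 × 43.20 = 86.4.
Round up to the next whole participant.

n = 87 per group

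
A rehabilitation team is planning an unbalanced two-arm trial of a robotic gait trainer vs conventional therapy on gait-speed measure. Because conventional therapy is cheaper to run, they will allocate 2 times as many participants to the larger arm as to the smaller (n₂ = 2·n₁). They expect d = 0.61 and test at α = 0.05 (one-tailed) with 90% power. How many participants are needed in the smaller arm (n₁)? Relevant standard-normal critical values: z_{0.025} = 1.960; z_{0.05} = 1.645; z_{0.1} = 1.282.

With allocation ratio k = n₂/n₁ = 2, Var(x̄₁−x̄₂) = σ²(1/n₁ + 1/(k·n₁)) = σ²·(k+1)/(k·n₁).
So n₁ = (1 + 1/k)·((z_{α} + z_β)/d)² = 1.500 × (2.927/0.61)².
n₁ = 1.500 × 23.02 = 34.5.
Round up: n₁ = 35, giving n₂ = 2 × 35 = 70.

n₁ = 35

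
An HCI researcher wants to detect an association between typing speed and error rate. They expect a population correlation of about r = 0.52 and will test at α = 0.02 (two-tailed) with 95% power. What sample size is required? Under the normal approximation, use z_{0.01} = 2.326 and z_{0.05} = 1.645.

Fisher's z: C = ½·ln((1+r)/(1−r)) = ½·ln(3.1667) = 0.5763.
n = ((z_{α/2} + z_β)/C)² + 3.
(2.326 + 1.645) / 0.5763 = 3.971 / 0.5763 = 6.891.
n = 6.891² + 3 = 47.48 + 3 = 50.5.
Round up.

n = 51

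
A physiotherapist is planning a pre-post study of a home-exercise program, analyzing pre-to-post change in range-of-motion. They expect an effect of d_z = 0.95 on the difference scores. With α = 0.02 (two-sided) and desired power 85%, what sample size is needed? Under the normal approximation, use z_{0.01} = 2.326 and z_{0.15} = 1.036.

For a paired (one-sample on differences) test: n = ((z_{α/2} + z_β) / d)².
z_{α/2} + z_β = 2.326 + 1.036 = 3.362.
n = (3.362 / 0.95)² = 3.539² = 12.52.
Round up.

n = 13 pairs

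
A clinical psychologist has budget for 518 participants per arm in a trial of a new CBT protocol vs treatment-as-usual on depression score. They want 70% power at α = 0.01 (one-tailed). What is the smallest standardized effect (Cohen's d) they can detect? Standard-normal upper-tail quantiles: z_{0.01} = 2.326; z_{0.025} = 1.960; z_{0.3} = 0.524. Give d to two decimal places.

d_min ≈ 0.18

For two independent groups of n = 518 each: d_min = (z_{α} + z_β)·√(2/n).
z-sum = 2.326 + 0.524 = 2.850.
d_min = 2.850 × √(2/518) = 2.850 × 0.0621 = 0.177.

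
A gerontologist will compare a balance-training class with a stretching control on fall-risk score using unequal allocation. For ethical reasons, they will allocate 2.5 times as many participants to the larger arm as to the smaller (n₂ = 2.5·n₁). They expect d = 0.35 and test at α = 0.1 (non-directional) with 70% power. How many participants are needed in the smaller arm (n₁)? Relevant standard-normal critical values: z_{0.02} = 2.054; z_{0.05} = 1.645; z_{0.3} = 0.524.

n₁ = 54

With allocation ratio k = n₂/n₁ = 2.5, Var(x̄₁−x̄₂) = σ²(1/n₁ + 1/(k·n₁)) = σ²·(k+1)/(k·n₁).
So n₁ = (1 + 1/k)·((z_{α/2} + z_β)/d)² = 1.400 × (2.169/0.35)².
n₁ = 1.400 × 38.40 = 53.8.
Round up: n₁ = 54, giving n₂ = 2.5 × 54 = 135.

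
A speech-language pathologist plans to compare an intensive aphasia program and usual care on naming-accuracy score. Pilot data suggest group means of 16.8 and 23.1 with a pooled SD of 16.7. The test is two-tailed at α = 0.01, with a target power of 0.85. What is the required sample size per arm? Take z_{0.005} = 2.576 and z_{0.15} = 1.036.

Cohen's d = |M₁ − M₂| / SD_pooled = |16.8 − 23.1| / 16.7 = 6.3 / 16.7 = 0.377.
For two independent groups with equal n: n = 2·((z_{α/2} + z_β) / d)².
z_{α/2} + z_β = 2.576 + 1.036 = 3.612.
n = 2 × (3.612 / 0.377)² = 2 × 9.581² = 2 × 91.79 = 183.6.
Round up to the next whole participant.

n = 184 per group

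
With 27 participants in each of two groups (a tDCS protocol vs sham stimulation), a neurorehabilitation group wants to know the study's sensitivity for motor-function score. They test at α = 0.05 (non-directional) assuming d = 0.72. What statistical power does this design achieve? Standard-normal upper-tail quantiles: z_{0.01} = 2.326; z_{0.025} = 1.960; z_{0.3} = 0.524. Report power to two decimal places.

power ≈ 0.75

For two equal groups, power = Φ(d·√(n/2) − z_{α/2}).
d·√(n/2) = 0.72 × √(27/2) = 0.72 × 3.674 = 2.645.
z_β = 2.645 − 1.960 = 0.685.
Power = Φ(0.685) = 0.753.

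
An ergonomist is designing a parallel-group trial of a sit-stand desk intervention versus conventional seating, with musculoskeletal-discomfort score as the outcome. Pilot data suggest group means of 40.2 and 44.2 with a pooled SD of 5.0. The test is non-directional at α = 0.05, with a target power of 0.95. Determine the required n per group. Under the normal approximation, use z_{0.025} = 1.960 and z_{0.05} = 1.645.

n = 41 per group

Cohen's d = |M₁ − M₂| / SD_pooled = |40.2 − 44.2| / 5.0 = 4.0 / 5.0 = 0.800.
For two independent groups with equal n: n = 2·((z_{α/2} + z_β) / d)².
z_{α/2} + z_β = 1.960 + 1.645 = 3.605.
n = 2 × (3.605 / 0.800)² = 2 × 4.506² = 2 × 20.31 = 40.6.
Round up to the next whole participant.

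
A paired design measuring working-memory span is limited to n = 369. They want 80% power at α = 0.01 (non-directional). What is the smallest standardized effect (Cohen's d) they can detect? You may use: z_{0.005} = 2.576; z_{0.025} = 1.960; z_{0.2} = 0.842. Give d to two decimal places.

d_min ≈ 0.18

For a single sample (or paired design) of n = 369: d_min = (z_{α/2} + z_β)/√n.
z-sum = 2.576 + 0.842 = 3.418.
d_min = 3.418 / √369 = 3.418 / 19.209 = 0.178.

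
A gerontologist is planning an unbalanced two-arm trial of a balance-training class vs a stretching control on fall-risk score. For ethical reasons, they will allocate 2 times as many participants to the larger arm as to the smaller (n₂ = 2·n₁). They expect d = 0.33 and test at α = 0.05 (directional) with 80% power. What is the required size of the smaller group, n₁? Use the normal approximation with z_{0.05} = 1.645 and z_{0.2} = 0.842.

n₁ = 86

With allocation ratio k = n₂/n₁ = 2, Var(x̄₁−x̄₂) = σ²(1/n₁ + 1/(k·n₁)) = σ²·(k+1)/(k·n₁).
So n₁ = (1 + 1/k)·((z_{α} + z_β)/d)² = 1.500 × (2.487/0.33)².
n₁ = 1.500 × 56.80 = 85.2.
Round up: n₁ = 86, giving n₂ = 2 × 86 = 172.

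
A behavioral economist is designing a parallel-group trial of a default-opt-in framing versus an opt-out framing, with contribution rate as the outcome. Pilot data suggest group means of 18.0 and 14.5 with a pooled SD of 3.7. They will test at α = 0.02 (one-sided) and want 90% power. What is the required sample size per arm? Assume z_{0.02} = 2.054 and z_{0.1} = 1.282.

Cohen's d = |M₁ − M₂| / SD_pooled = |18.0 − 14.5| / 3.7 = 3.5 / 3.7 = 0.946.
For two independent groups with equal n: n = 2·((z_{α} + z_β) / d)².
z_{α} + z_β = 2.054 + 1.282 = 3.336.
n = 2 × (3.336 / 0.946)² = 2 × 3.526² = 2 × 12.44 = 24.9.
Round up to the next whole participant.

n = 25 per group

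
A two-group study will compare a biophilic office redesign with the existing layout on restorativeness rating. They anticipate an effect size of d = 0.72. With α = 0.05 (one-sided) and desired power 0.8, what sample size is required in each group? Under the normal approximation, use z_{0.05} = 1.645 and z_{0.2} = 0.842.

For two independent groups with equal n: n = 2·((z_{α} + z_β) / d)².
z_{α} + z_β = 1.645 + 0.842 = 2.487.
n = 2 × (2.487 / 0.72)² = 2 × 3.454² = 2 × 11.93 = 23.9.
Round up to the next whole participant.

n = 24 per group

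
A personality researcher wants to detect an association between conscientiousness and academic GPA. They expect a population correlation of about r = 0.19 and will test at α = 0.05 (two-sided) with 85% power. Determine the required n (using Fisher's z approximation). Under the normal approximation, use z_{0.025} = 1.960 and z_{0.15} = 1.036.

Fisher's z: C = ½·ln((1+r)/(1−r)) = ½·ln(1.4691) = 0.1923.
n = ((z_{α/2} + z_β)/C)² + 3.
(1.960 + 1.036) / 0.1923 = 2.996 / 0.1923 = 15.580.
n = 15.580² + 3 = 242.73 + 3 = 245.7.
Round up.

n = 246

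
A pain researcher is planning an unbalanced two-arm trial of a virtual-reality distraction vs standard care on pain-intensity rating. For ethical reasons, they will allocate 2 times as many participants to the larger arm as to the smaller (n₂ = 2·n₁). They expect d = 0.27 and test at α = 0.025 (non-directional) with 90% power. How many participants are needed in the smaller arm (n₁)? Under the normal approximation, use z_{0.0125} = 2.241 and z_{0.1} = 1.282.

n₁ = 256

With allocation ratio k = n₂/n₁ = 2, Var(x̄₁−x̄₂) = σ²(1/n₁ + 1/(k·n₁)) = σ²·(k+1)/(k·n₁).
So n₁ = (1 + 1/k)·((z_{α/2} + z_β)/d)² = 1.500 × (3.523/0.27)².
n₁ = 1.500 × 170.25 = 255.4.
Round up: n₁ = 256, giving n₂ = 2 × 256 = 512.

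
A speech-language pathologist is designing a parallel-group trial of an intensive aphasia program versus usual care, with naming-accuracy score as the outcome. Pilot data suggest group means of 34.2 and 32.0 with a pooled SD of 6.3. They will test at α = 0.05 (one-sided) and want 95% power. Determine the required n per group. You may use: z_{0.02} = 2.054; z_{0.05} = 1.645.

n = 178 per group

Cohen's d = |M₁ − M₂| / SD_pooled = |34.2 − 32.0| / 6.3 = 2.2 / 6.3 = 0.349.
For two independent groups with equal n: n = 2·((z_{α} + z_β) / d)².
z_{α} + z_β = 1.645 + 1.645 = 3.290.
n = 2 × (3.290 / 0.349)² = 2 × 9.427² = 2 × 88.87 = 177.7.
Round up to the next whole participant.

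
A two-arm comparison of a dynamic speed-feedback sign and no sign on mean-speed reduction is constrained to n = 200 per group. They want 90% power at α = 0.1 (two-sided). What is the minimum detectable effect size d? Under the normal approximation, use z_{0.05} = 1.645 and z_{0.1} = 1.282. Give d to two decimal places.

d_min ≈ 0.29

For two independent groups of n = 200 each: d_min = (z_{α/2} + z_β)·√(2/n).
z-sum = 1.645 + 1.282 = 2.927.
d_min = 2.927 × √(2/200) = 2.927 × 0.1000 = 0.293.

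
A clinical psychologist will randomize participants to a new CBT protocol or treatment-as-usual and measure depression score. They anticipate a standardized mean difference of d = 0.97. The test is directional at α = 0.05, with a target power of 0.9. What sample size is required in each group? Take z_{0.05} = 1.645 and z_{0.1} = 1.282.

n = 19 per group

For two independent groups with equal n: n = 2·((z_{α} + z_β) / d)².
z_{α} + z_β = 1.645 + 1.282 = 2.927.
n = 2 × (2.927 / 0.97)² = 2 × 3.018² = 2 × 9.11 = 18.2.
Round up to the next whole participant.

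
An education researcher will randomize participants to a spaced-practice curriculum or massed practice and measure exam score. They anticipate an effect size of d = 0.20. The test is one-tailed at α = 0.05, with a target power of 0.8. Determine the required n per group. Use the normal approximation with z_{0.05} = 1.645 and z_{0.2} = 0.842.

For two independent groups with equal n: n = 2·((z_{α} + z_β) / d)².
z_{α} + z_β = 1.645 + 0.842 = 2.487.
n = 2 × (2.487 / 0.20)² = 2 × 12.435² = 2 × 154.63 = 309.3.
Round up to the next whole participant.

n = 310 per group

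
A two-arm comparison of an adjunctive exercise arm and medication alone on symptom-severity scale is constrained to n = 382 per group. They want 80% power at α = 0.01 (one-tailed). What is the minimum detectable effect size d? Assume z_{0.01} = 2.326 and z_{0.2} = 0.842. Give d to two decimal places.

For two independent groups of n = 382 each: d_min = (z_{α} + z_β)·√(2/n).
z-sum = 2.326 + 0.842 = 3.168.
d_min = 3.168 × √(2/382) = 3.168 × 0.0724 = 0.229.

d_min ≈ 0.23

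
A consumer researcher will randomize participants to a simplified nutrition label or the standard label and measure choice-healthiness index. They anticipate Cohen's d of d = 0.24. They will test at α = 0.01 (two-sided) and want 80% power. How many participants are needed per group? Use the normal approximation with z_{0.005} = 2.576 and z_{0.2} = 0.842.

For two independent groups with equal n: n = 2·((z_{α/2} + z_β) / d)².
z_{α/2} + z_β = 2.576 + 0.842 = 3.418.
n = 2 × (3.418 / 0.24)² = 2 × 14.242² = 2 × 202.83 = 405.7.
Round up to the next whole participant.

n = 406 per group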